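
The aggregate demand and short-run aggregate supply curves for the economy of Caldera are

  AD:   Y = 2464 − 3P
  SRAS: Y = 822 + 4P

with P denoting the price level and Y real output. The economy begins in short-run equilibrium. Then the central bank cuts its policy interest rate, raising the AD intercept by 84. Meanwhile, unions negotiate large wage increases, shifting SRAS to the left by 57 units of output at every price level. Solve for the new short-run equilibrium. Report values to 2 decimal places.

P = 254.71, Y = 1783.86

After both shocks: AD is Y = 2548 − 3P and SRAS is Y = 765 + 4P.
Setting them equal: 1783 = 7P, so P = 254.71.
Substituting into AD, Y = 1783.86.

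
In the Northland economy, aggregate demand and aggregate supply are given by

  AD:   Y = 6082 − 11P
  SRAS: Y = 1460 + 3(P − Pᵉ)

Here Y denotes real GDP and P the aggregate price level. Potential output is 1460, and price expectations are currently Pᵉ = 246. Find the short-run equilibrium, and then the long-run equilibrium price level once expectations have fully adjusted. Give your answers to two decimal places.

Short run: P = 382.86, Y = 1870.57. Long run: P = 420.18.

Short run: with Pᵉ = 246, SRAS is Y = 722 + 3P. Setting AD = SRAS gives 5360 = 14P, so P = 382.86 and Y = 6082 − 11P = 1870.57.
Output 1870.57 is above potential 1460, so over time expected prices rise and SRAS shifts left until Y returns to 1460.
Long run: Y = 1460 on the AD curve gives 1460 = 6082 − 11P, so P = 420.18.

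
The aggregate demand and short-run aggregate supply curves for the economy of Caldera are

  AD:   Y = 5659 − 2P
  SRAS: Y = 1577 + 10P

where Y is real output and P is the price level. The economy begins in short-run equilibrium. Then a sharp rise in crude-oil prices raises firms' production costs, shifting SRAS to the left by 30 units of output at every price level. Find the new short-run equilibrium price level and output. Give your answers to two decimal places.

P = 342.67, Y = 4973.67

This is a negative supply shock: SRAS shifts left.
New SRAS: Y = 1547 + 10P.
Set AD = SRAS: 5659 − 2P = 1547 + 10P, so 4112 = 12P and P = 342.67.
Substituting into AD, Y = 4973.67.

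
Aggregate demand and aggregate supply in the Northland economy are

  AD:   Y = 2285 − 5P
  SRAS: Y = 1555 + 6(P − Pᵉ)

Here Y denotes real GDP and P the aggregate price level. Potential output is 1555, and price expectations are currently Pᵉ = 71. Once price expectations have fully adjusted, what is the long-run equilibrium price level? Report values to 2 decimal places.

Short run: with Pᵉ = 71, SRAS is Y = 1129 + 6P. Setting AD = SRAS gives 1156 = 11P, so P = 105.09 and Y = 2285 − 5P = 1759.55.
Output 1759.55 is above potential 1555, so over time expected prices rise and SRAS shifts left until Y returns to 1555.
Long run: Y = 1555 on the AD curve gives 1555 = 2285 − 5P, so P = 146.00.

Long-run P = 146.00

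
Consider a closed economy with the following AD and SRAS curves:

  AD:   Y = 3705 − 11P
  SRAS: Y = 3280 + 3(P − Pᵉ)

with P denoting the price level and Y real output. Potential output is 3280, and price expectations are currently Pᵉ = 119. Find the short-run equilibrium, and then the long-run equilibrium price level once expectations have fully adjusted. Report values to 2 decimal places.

Short run: with Pᵉ = 119, SRAS is Y = 2923 + 3P. Setting AD = SRAS gives 782 = 14P, so P = 55.86 and Y = 3705 − 11P = 3090.57.
Output 3090.57 is below potential 3280, so over time expected prices fall and SRAS shifts right until Y returns to 3280.
Long run: Y = 3280 on the AD curve gives 3280 = 3705 − 11P, so P = 38.64.

Short run: P = 55.86, Y = 3090.57. Long run: P = 38.64.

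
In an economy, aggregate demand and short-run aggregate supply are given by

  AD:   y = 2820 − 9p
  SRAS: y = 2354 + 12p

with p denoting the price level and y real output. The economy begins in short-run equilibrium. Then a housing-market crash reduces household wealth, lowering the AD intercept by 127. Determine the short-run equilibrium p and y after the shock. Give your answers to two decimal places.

p = 16.14, y = 2547.71

This is a negative demand shock: AD shifts left.
New AD: y = 2693 − 9p.
Set AD = SRAS: 2693 − 9p = 2354 + 12p, so 339 = 21p and p = 16.14.
Substituting into AD, y = 2547.71.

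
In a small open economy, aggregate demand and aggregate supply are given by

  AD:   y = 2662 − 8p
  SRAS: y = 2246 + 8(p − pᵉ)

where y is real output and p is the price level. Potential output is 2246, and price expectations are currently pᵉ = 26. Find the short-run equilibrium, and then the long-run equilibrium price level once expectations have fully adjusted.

Short run: p = 39, y = 2350. Long run: p = 52.

Short run: with pᵉ = 26, SRAS is y = 2038 + 8p. Setting AD = SRAS gives 624 = 16p, so p = 39 and y = 2662 − 8·39 = 2350.
Output 2350 is above potential 2246, so over time expected prices rise and SRAS shifts left until y returns to 2246.
Long run: y = 2246 on the AD curve gives 2246 = 2662 − 8p, so p = 52.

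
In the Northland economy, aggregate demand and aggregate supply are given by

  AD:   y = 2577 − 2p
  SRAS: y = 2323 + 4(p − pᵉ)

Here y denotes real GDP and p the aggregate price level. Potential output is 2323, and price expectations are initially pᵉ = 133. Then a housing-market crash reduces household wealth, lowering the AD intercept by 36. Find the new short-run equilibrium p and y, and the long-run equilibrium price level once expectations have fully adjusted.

Short run: p = 125, y = 2291. Long run: p = 109.

AD shifts left: new AD is y = 2541 − 2p. With pᵉ = 133, SRAS is y = 1791 + 4p.
Short run: 2541 − 2p = 1791 + 4p gives 750 = 6p, so p = 125 and y = 2541 − 2·125 = 2291.
y = 2291 is below potential 2323; expectations adjust and SRAS shifts right until y = 2323.
Long run: on the new AD curve, 2323 = 2541 − 2p gives p = 109.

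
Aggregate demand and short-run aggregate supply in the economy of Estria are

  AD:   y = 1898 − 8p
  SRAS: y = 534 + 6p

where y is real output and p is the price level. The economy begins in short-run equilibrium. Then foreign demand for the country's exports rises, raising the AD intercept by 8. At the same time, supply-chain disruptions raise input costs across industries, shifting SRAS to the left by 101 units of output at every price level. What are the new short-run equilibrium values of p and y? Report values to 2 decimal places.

After both shocks: AD is y = 1906 − 8p and SRAS is y = 433 + 6p.
Setting them equal: 1473 = 14p, so p = 105.21.
Substituting into AD, y = 1064.29.

p = 105.21, y = 1064.29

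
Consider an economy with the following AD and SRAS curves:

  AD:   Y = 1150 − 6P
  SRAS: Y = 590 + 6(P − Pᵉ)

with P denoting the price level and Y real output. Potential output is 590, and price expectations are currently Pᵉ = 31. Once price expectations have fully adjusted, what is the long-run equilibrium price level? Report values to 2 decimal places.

Short run: with Pᵉ = 31, SRAS is Y = 404 + 6P. Setting AD = SRAS gives 746 = 12P, so P = 62.17 and Y = 1150 − 6P = 777.00.
Output 777.00 is above potential 590, so over time expected prices rise and SRAS shifts left until Y returns to 590.
Long run: Y = 590 on the AD curve gives 590 = 1150 − 6P, so P = 93.33.

Long-run P = 93.33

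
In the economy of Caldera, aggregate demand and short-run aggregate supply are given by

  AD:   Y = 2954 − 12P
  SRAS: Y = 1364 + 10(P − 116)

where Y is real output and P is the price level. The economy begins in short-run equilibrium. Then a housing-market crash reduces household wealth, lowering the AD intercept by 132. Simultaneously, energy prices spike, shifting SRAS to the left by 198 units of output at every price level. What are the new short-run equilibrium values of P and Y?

After both shocks: AD is Y = 2822 − 12P and SRAS is Y = 6 + 10P.
Setting them equal: 2816 = 22P, so P = 128.
Y = 2822 − 12·128 = 1286.

P = 128, Y = 1286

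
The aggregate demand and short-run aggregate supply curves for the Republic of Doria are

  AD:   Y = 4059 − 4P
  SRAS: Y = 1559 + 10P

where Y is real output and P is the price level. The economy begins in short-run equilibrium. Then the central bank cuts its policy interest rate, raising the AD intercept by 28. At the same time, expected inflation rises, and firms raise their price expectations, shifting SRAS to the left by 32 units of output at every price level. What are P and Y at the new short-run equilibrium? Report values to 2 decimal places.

After both shocks: AD is Y = 4087 − 4P and SRAS is Y = 1527 + 10P.
Setting them equal: 2560 = 14P, so P = 182.86.
Substituting into AD, Y = 3355.57.

P = 182.86, Y = 3355.57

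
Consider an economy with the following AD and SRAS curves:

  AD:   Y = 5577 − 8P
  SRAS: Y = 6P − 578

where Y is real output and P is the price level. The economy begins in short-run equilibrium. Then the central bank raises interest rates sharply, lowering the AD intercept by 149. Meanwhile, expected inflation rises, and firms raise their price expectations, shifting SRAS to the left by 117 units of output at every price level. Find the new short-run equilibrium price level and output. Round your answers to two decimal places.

After both shocks: AD is Y = 5428 − 8P and SRAS is Y = 6P − 695.
Setting them equal: 6123 = 14P, so P = 437.36.
Substituting into AD, Y = 1929.14.

P = 437.36, Y = 1929.14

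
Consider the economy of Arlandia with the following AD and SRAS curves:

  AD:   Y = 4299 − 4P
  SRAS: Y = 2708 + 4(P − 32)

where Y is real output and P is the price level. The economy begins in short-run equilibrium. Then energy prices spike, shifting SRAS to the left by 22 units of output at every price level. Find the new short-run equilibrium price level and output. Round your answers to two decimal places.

This is a negative supply shock: SRAS shifts left.
New SRAS: Y = 2558 + 4P.
Set AD = SRAS: 4299 − 4P = 2558 + 4P, so 1741 = 8P and P = 217.63.
Substituting into AD, Y = 3428.50.

P = 217.63, Y = 3428.50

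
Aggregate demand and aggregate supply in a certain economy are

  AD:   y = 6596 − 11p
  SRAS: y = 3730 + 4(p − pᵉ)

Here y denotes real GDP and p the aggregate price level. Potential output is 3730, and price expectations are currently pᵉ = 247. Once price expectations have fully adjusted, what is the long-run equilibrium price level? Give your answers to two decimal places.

Short run: with pᵉ = 247, SRAS is y = 2742 + 4p. Setting AD = SRAS gives 3854 = 15p, so p = 256.93 and y = 6596 − 11p = 3769.73.
Output 3769.73 is above potential 3730, so over time expected prices rise and SRAS shifts left until y returns to 3730.
Long run: y = 3730 on the AD curve gives 3730 = 6596 − 11p, so p = 260.55.

Long-run p = 260.55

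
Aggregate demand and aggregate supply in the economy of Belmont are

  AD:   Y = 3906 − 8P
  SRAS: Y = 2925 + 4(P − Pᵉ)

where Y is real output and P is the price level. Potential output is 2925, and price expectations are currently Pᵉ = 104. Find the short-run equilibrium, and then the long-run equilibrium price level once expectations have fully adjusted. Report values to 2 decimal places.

Short run: P = 116.42, Y = 2974.67. Long run: P = 122.63.

Short run: with Pᵉ = 104, SRAS is Y = 2509 + 4P. Setting AD = SRAS gives 1397 = 12P, so P = 116.42 and Y = 3906 − 8P = 2974.67.
Output 2974.67 is above potential 2925, so over time expected prices rise and SRAS shifts left until Y returns to 2925.
Long run: Y = 2925 on the AD curve gives 2925 = 3906 − 8P, so P = 122.63.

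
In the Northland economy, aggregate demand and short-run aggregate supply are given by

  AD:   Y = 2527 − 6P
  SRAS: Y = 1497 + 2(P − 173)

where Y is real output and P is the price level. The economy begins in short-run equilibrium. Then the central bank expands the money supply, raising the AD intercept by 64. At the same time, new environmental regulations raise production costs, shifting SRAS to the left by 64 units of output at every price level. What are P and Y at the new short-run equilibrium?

After both shocks: AD is Y = 2591 − 6P and SRAS is Y = 1087 + 2P.
Setting them equal: 1504 = 8P, so P = 188.
Y = 2591 − 6·188 = 1463.

P = 188, Y = 1463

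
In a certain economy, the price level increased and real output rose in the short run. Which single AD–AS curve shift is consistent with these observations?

P rose and Y rose. An AD shift moves P and Y in the same direction; an SRAS shift moves them in opposite directions.
Here P and Y moved in the same direction, so the AD curve shifted.
Since Y rose, AD shifted right.

AD shifted right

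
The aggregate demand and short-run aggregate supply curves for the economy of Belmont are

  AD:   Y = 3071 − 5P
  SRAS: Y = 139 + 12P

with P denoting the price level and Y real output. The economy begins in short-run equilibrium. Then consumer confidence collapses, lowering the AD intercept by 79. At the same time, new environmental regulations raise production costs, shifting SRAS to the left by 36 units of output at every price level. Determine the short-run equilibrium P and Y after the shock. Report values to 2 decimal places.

After both shocks: AD is Y = 2992 − 5P and SRAS is Y = 103 + 12P.
Setting them equal: 2889 = 17P, so P = 169.94.
Substituting into AD, Y = 2142.29.

P = 169.94, Y = 2142.29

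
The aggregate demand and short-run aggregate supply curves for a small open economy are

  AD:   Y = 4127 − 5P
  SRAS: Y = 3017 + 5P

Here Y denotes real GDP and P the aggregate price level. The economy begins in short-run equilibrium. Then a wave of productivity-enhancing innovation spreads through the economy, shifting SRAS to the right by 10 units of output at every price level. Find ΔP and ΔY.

This is a positive supply shock: SRAS shifts right.
New SRAS: Y = 3027 + 5P.
Set AD = SRAS: 4127 − 5P = 3027 + 5P, so 1100 = 10P and P = 110.
Y = 4127 − 5·110 = 3577.
Initially P = 111, Y = 3572, so ΔP = -1 and ΔY = +5.

ΔP = -1, ΔY = +5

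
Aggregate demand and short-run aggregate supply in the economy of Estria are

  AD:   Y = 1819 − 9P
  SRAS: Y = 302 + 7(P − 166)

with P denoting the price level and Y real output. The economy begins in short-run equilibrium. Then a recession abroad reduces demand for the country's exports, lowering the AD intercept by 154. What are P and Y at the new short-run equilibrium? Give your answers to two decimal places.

P = 157.81, Y = 244.69

This is a negative demand shock: AD shifts left.
New AD: Y = 1665 − 9P.
SRAS can be written Y = 7P − 860.
Set AD = SRAS: 1665 − 9P = 7P − 860, so 2525 = 16P and P = 157.81.
Substituting into AD, Y = 244.69.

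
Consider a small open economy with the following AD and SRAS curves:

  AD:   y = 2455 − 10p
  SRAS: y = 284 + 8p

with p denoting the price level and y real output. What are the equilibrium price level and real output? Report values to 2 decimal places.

p = 120.61, y = 1248.89

Set AD = SRAS: 2455 − 10p = 284 + 8p, so 2171 = 18p and p = 120.61.
Substituting into AD, y = 2455 − 10p = 1248.89.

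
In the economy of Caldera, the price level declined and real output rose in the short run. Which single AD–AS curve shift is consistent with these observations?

P fell and Y rose. An AD shift moves P and Y in the same direction; an SRAS shift moves them in opposite directions.
Here P and Y moved in opposite directions, so the SRAS curve shifted.
Since Y rose, SRAS shifted right.

SRAS shifted right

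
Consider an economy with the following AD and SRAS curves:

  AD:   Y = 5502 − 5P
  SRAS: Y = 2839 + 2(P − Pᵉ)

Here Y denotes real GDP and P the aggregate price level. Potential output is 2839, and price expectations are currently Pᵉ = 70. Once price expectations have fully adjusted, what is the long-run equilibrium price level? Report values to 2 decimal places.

Long-run P = 532.60

Short run: with Pᵉ = 70, SRAS is Y = 2699 + 2P. Setting AD = SRAS gives 2803 = 7P, so P = 400.43 and Y = 5502 − 5P = 3499.86.
Output 3499.86 is above potential 2839, so over time expected prices rise and SRAS shifts left until Y returns to 2839.
Long run: Y = 2839 on the AD curve gives 2839 = 5502 − 5P, so P = 532.60.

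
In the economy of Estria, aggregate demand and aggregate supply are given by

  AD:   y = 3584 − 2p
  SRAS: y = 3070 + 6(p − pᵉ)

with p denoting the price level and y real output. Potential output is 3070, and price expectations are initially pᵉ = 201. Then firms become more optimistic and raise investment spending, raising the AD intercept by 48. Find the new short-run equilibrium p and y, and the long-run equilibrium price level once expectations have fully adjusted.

AD shifts right: new AD is y = 3632 − 2p. With pᵉ = 201, SRAS is y = 1864 + 6p.
Short run: 3632 − 2p = 1864 + 6p gives 1768 = 8p, so p = 221 and y = 3632 − 2·221 = 3190.
y = 3190 is above potential 3070; expectations adjust and SRAS shifts left until y = 3070.
Long run: on the new AD curve, 3070 = 3632 − 2p gives p = 281.

Short run: p = 221, y = 3190. Long run: p = 281.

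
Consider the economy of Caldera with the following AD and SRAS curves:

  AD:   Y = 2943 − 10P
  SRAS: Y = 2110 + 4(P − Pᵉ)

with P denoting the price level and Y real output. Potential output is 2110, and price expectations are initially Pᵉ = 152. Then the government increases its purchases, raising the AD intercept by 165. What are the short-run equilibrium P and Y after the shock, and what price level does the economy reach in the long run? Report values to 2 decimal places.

AD shifts right: new AD is Y = 3108 − 10P. With Pᵉ = 152, SRAS is Y = 1502 + 4P.
Short run: 3108 − 10P = 1502 + 4P gives 1606 = 14P, so P = 114.71 and Y = 3108 − 10P = 1960.86.
Y = 1960.86 is below potential 2110; expectations adjust and SRAS shifts right until Y = 2110.
Long run: on the new AD curve, 2110 = 3108 − 10P gives P = 99.80.

Short run: P = 114.71, Y = 1960.86. Long run: P = 99.80.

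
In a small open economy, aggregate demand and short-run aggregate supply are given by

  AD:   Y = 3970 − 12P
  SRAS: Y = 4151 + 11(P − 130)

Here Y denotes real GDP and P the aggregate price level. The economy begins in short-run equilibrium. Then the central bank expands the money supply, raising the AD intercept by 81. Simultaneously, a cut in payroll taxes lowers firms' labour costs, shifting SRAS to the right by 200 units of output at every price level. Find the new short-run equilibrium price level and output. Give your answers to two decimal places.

P = 49.13, Y = 3461.43

After both shocks: AD is Y = 4051 − 12P and SRAS is Y = 2921 + 11P.
Setting them equal: 1130 = 23P, so P = 49.13.
Substituting into AD, Y = 3461.43.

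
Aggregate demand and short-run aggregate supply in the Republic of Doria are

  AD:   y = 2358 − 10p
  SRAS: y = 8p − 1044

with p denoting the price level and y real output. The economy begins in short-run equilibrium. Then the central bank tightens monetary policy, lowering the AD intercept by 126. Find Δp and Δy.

This is a negative demand shock: AD shifts left.
New AD: y = 2232 − 10p.
Set AD = SRAS: 2232 − 10p = 8p − 1044, so 3276 = 18p and p = 182.
y = 2232 − 10·182 = 412.
Initially p = 189, y = 468, so Δp = -7 and Δy = -56.

Δp = -7, Δy = -56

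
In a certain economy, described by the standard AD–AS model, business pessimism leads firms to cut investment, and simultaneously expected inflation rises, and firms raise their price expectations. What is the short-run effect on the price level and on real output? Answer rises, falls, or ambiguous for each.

Price level: ambiguous; output: falls

The first event is a negative demand shock: AD shifts left, which by itself pushes P down and Y down.
The second is an adverse supply shock: SRAS shifts left, which by itself pushes P up and Y down.
The two shocks push P in opposite directions, so the effect on P is ambiguous. Both shocks push Y down, so Y falls.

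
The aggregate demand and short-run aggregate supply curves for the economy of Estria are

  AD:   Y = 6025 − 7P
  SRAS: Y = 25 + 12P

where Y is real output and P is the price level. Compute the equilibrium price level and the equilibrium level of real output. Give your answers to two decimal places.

Set AD = SRAS: 6025 − 7P = 25 + 12P, so 6000 = 19P and P = 315.79.
Substituting into AD, Y = 6025 − 7P = 3814.47.

P = 315.79, Y = 3814.47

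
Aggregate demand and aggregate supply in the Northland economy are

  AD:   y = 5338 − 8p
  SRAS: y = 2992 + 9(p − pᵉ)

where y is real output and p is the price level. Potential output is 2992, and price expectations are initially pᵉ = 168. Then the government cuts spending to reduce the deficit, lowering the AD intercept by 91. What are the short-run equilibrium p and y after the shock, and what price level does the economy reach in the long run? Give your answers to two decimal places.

AD shifts left: new AD is y = 5247 − 8p. With pᵉ = 168, SRAS is y = 1480 + 9p.
Short run: 5247 − 8p = 1480 + 9p gives 3767 = 17p, so p = 221.59 and y = 5247 − 8p = 3474.29.
y = 3474.29 is above potential 2992; expectations adjust and SRAS shifts left until y = 2992.
Long run: on the new AD curve, 2992 = 5247 − 8p gives p = 281.88.

Short run: p = 221.59, y = 3474.29. Long run: p = 281.88.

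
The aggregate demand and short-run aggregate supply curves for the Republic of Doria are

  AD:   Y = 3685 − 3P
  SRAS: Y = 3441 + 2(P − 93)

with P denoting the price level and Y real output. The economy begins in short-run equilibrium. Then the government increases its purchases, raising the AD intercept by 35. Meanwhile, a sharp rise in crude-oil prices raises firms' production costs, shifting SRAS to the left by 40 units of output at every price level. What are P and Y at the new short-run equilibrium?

After both shocks: AD is Y = 3720 − 3P and SRAS is Y = 3215 + 2P.
Setting them equal: 505 = 5P, so P = 101.
Y = 3720 − 3·101 = 3417.

P = 101, Y = 3417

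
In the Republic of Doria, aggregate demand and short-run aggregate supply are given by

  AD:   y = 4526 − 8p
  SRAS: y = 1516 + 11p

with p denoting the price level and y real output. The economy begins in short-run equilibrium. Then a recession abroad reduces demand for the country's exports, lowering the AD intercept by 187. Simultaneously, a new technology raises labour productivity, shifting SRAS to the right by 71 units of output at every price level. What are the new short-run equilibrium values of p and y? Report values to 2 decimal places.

p = 144.84, y = 3180.26

After both shocks: AD is y = 4339 − 8p and SRAS is y = 1587 + 11p.
Setting them equal: 2752 = 19p, so p = 144.84.
Substituting into AD, y = 3180.26.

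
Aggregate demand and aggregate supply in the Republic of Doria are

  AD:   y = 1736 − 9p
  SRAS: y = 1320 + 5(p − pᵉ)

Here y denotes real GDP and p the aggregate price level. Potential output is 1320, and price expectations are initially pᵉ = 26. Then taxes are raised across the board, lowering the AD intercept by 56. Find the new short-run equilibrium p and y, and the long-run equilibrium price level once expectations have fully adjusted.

AD shifts left: new AD is y = 1680 − 9p. With pᵉ = 26, SRAS is y = 1190 + 5p.
Short run: 1680 − 9p = 1190 + 5p gives 490 = 14p, so p = 35 and y = 1680 − 9·35 = 1365.
y = 1365 is above potential 1320; expectations adjust and SRAS shifts left until y = 1320.
Long run: on the new AD curve, 1320 = 1680 − 9p gives p = 40.

Short run: p = 35, y = 1365. Long run: p = 40.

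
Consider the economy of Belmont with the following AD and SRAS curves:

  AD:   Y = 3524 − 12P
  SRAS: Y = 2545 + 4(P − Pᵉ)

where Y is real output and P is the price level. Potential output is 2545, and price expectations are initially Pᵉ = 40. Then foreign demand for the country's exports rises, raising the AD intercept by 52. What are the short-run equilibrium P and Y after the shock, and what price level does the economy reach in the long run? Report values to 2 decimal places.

Short run: P = 74.44, Y = 2682.75. Long run: P = 85.92.

AD shifts right: new AD is Y = 3576 − 12P. With Pᵉ = 40, SRAS is Y = 2385 + 4P.
Short run: 3576 − 12P = 2385 + 4P gives 1191 = 16P, so P = 74.44 and Y = 3576 − 12P = 2682.75.
Y = 2682.75 is above potential 2545; expectations adjust and SRAS shifts left until Y = 2545.
Long run: on the new AD curve, 2545 = 3576 − 12P gives P = 85.92.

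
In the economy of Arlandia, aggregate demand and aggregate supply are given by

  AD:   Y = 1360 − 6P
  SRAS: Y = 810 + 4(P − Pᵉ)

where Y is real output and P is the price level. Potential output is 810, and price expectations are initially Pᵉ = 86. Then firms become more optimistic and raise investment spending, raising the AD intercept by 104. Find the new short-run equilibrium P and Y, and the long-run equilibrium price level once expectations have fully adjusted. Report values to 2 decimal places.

Short run: P = 99.80, Y = 865.20. Long run: P = 109.00.

AD shifts right: new AD is Y = 1464 − 6P. With Pᵉ = 86, SRAS is Y = 466 + 4P.
Short run: 1464 − 6P = 466 + 4P gives 998 = 10P, so P = 99.80 and Y = 1464 − 6P = 865.20.
Y = 865.20 is above potential 810; expectations adjust and SRAS shifts left until Y = 810.
Long run: on the new AD curve, 810 = 1464 − 6P gives P = 109.00.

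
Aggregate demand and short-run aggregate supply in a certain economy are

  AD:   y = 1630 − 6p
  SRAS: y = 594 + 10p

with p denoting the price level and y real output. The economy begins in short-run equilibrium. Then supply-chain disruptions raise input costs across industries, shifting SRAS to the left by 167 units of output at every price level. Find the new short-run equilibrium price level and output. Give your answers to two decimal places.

p = 75.19, y = 1178.88

This is a negative supply shock: SRAS shifts left.
New SRAS: y = 427 + 10p.
Set AD = SRAS: 1630 − 6p = 427 + 10p, so 1203 = 16p and p = 75.19.
Substituting into AD, y = 1178.88.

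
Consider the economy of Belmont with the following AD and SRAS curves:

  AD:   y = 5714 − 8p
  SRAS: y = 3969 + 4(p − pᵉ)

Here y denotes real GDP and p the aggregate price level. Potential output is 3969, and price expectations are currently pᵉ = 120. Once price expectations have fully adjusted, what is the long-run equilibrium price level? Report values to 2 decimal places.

Long-run p = 218.13

Short run: with pᵉ = 120, SRAS is y = 3489 + 4p. Setting AD = SRAS gives 2225 = 12p, so p = 185.42 and y = 5714 − 8p = 4230.67.
Output 4230.67 is above potential 3969, so over time expected prices rise and SRAS shifts left until y returns to 3969.
Long run: y = 3969 on the AD curve gives 3969 = 5714 − 8p, so p = 218.13.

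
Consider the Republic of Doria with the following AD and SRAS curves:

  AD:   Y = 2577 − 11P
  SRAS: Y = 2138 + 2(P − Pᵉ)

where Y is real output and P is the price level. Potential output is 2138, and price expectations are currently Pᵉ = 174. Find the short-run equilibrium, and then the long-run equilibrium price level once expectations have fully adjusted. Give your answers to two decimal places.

Short run: P = 60.54, Y = 1911.08. Long run: P = 39.91.

Short run: with Pᵉ = 174, SRAS is Y = 1790 + 2P. Setting AD = SRAS gives 787 = 13P, so P = 60.54 and Y = 2577 − 11P = 1911.08.
Output 1911.08 is below potential 2138, so over time expected prices fall and SRAS shifts right until Y returns to 2138.
Long run: Y = 2138 on the AD curve gives 2138 = 2577 − 11P, so P = 39.91.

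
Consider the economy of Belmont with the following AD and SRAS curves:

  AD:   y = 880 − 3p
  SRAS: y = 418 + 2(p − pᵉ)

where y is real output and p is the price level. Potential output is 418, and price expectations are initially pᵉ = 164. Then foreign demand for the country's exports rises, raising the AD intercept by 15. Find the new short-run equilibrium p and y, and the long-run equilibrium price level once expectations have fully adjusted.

AD shifts right: new AD is y = 895 − 3p. With pᵉ = 164, SRAS is y = 90 + 2p.
Short run: 895 − 3p = 90 + 2p gives 805 = 5p, so p = 161 and y = 895 − 3·161 = 412.
y = 412 is below potential 418; expectations adjust and SRAS shifts right until y = 418.
Long run: on the new AD curve, 418 = 895 − 3p gives p = 159.

Short run: p = 161, y = 412. Long run: p = 159.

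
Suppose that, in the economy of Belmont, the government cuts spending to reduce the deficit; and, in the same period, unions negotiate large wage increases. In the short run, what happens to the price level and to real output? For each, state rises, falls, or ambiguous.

Price level: ambiguous; output: falls

The first event is a negative demand shock: AD shifts left, which by itself pushes P down and Y down.
The second is an adverse supply shock: SRAS shifts left, which by itself pushes P up and Y down.
The two shocks push P in opposite directions, so the effect on P is ambiguous. Both shocks push Y down, so Y falls.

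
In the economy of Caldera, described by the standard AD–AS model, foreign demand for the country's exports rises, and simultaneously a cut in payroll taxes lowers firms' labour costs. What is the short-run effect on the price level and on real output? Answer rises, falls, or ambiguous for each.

The first event is a positive demand shock: AD shifts right, which by itself pushes P up and Y up.
The second is a favourable supply shock: SRAS shifts right, which by itself pushes P down and Y up.
The two shocks push P in opposite directions, so the effect on P is ambiguous. Both shocks push Y up, so Y rises.

Price level: ambiguous; output: rises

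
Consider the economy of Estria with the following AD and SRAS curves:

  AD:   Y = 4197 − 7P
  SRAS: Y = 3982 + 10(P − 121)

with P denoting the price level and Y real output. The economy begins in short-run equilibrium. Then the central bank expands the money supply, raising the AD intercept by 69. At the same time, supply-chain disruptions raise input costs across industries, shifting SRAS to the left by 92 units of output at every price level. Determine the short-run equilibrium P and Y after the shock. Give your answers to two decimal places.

After both shocks: AD is Y = 4266 − 7P and SRAS is Y = 2680 + 10P.
Setting them equal: 1586 = 17P, so P = 93.29.
Substituting into AD, Y = 3612.94.

P = 93.29, Y = 3612.94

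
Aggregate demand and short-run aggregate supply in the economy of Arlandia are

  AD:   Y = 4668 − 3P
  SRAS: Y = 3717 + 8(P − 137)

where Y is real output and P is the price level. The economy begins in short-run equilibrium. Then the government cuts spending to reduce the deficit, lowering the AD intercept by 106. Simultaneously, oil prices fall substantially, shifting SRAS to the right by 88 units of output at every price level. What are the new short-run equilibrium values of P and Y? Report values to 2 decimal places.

P = 168.45, Y = 4056.64

After both shocks: AD is Y = 4562 − 3P and SRAS is Y = 2709 + 8P.
Setting them equal: 1853 = 11P, so P = 168.45.
Substituting into AD, Y = 4056.64.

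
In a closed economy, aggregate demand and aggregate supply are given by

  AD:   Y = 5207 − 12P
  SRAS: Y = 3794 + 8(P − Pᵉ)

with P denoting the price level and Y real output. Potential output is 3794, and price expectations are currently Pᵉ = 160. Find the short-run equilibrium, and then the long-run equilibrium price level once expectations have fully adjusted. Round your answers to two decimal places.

Short run: with Pᵉ = 160, SRAS is Y = 2514 + 8P. Setting AD = SRAS gives 2693 = 20P, so P = 134.65 and Y = 5207 − 12P = 3591.20.
Output 3591.20 is below potential 3794, so over time expected prices fall and SRAS shifts right until Y returns to 3794.
Long run: Y = 3794 on the AD curve gives 3794 = 5207 − 12P, so P = 117.75.

Short run: P = 134.65, Y = 3591.20. Long run: P = 117.75.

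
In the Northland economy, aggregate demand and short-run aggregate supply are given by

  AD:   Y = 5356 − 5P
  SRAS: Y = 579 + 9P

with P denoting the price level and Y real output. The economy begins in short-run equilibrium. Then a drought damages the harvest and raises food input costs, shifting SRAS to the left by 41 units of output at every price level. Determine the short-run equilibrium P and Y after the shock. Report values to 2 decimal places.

P = 344.14, Y = 3635.29

This is a negative supply shock: SRAS shifts left.
New SRAS: Y = 538 + 9P.
Set AD = SRAS: 5356 − 5P = 538 + 9P, so 4818 = 14P and P = 344.14.
Substituting into AD, Y = 3635.29.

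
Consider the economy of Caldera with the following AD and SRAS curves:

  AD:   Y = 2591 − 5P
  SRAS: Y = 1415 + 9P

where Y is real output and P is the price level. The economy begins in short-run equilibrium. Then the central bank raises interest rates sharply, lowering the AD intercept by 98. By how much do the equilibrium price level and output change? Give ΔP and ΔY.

ΔP = -7, ΔY = -63

This is a negative demand shock: AD shifts left.
New AD: Y = 2493 − 5P.
Set AD = SRAS: 2493 − 5P = 1415 + 9P, so 1078 = 14P and P = 77.
Y = 2493 − 5·77 = 2108.
Initially P = 84, Y = 2171, so ΔP = -7 and ΔY = -63.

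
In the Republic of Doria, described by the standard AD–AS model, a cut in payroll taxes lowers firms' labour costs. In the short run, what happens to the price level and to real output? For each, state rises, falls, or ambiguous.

This is a favourable supply shock: SRAS shifts right.
Moving along the downward-sloping AD curve, P falls and Y rises.

Price level: falls; output: rises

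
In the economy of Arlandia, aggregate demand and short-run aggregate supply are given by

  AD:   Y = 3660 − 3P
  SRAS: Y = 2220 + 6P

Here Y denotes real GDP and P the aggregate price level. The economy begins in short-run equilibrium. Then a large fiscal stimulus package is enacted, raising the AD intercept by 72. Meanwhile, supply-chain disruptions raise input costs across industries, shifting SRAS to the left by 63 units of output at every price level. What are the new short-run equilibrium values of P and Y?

P = 175, Y = 3207

After both shocks: AD is Y = 3732 − 3P and SRAS is Y = 2157 + 6P.
Setting them equal: 1575 = 9P, so P = 175.
Y = 3732 − 3·175 = 3207.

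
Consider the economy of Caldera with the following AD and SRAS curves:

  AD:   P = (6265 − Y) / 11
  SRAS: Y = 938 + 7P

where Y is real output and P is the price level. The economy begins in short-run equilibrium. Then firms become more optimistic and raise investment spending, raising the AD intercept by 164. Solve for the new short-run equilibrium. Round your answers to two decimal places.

P = 305.06, Y = 3073.39

This is a positive demand shock: AD shifts right.
New AD: Y = 6429 − 11P.
Set AD = SRAS: 6429 − 11P = 938 + 7P, so 5491 = 18P and P = 305.06.
Substituting into AD, Y = 3073.39.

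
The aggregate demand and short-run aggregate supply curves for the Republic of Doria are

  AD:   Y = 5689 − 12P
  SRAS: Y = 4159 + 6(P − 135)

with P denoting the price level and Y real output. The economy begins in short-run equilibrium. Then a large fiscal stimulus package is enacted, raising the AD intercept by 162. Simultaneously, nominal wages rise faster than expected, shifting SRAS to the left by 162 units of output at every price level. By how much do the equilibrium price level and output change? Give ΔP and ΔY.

After both shocks: AD is Y = 5851 − 12P and SRAS is Y = 3187 + 6P.
Setting them equal: 2664 = 18P, so P = 148.
Y = 5851 − 12·148 = 4075.
Initially P = 130, Y = 4129, so ΔP = +18 and ΔY = -54.

ΔP = +18, ΔY = -54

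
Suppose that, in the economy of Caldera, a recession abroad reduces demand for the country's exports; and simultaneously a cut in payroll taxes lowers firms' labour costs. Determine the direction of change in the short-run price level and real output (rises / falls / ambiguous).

The first event is a negative demand shock: AD shifts left, which by itself pushes P down and Y down.
The second is a favourable supply shock: SRAS shifts right, which by itself pushes P down and Y up.
Both shocks push P down, so P falls. The two shocks push Y in opposite directions, so the effect on Y is ambiguous.

Price level: falls; output: ambiguous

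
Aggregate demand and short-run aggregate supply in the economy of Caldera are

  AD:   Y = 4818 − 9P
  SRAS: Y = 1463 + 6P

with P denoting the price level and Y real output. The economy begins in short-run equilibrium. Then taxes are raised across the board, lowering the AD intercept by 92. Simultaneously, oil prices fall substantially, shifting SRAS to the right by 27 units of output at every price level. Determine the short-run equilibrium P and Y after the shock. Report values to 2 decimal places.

P = 215.73, Y = 2784.40

After both shocks: AD is Y = 4726 − 9P and SRAS is Y = 1490 + 6P.
Setting them equal: 3236 = 15P, so P = 215.73.
Substituting into AD, Y = 2784.40.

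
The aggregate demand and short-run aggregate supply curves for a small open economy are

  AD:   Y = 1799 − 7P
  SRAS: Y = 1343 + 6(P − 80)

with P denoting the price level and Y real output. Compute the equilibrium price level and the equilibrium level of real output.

P = 72, Y = 1295

Write SRAS as Y = 1343 + 6P − 480 = 863 + 6P.
Set AD = SRAS: 1799 − 7P = 863 + 6P, so 936 = 13P and P = 72.
Then Y = 1799 − 7·72 = 1295.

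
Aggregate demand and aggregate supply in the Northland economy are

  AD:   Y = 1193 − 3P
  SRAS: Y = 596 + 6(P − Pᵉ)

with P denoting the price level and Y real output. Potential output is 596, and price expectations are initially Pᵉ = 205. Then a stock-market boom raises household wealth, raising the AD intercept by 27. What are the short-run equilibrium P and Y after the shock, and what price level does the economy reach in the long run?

Short run: P = 206, Y = 602. Long run: P = 208.

AD shifts right: new AD is Y = 1220 − 3P. With Pᵉ = 205, SRAS is Y = 6P − 634.
Short run: 1220 − 3P = 6P − 634 gives 1854 = 9P, so P = 206 and Y = 1220 − 3·206 = 602.
Y = 602 is above potential 596; expectations adjust and SRAS shifts left until Y = 596.
Long run: on the new AD curve, 596 = 1220 − 3P gives P = 208.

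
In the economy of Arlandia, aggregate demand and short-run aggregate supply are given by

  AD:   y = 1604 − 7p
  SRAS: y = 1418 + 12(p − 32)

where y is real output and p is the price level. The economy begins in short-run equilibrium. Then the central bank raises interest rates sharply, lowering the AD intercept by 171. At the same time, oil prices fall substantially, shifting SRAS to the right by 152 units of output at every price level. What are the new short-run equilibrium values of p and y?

After both shocks: AD is y = 1433 − 7p and SRAS is y = 1186 + 12p.
Setting them equal: 247 = 19p, so p = 13.
y = 1433 − 7·13 = 1342.

p = 13, y = 1342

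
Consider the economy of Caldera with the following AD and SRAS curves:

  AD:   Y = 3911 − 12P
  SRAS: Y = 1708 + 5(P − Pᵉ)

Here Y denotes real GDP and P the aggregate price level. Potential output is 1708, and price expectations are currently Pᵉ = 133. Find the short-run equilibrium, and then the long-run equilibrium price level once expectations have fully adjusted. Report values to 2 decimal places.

Short run: with Pᵉ = 133, SRAS is Y = 1043 + 5P. Setting AD = SRAS gives 2868 = 17P, so P = 168.71 and Y = 3911 − 12P = 1886.53.
Output 1886.53 is above potential 1708, so over time expected prices rise and SRAS shifts left until Y returns to 1708.
Long run: Y = 1708 on the AD curve gives 1708 = 3911 − 12P, so P = 183.58.

Short run: P = 168.71, Y = 1886.53. Long run: P = 183.58.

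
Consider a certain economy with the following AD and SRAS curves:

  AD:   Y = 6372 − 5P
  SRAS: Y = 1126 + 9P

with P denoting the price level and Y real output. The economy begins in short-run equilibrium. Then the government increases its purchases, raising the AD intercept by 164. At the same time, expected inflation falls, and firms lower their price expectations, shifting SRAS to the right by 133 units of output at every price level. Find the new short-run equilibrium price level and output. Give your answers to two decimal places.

After both shocks: AD is Y = 6536 − 5P and SRAS is Y = 1259 + 9P.
Setting them equal: 5277 = 14P, so P = 376.93.
Substituting into AD, Y = 4651.36.

P = 376.93, Y = 4651.36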